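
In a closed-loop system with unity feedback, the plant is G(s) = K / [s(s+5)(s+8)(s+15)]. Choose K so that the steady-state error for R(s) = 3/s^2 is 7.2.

G(s) has one factor of s in the denominator, so the system is type 1.
K_v = lim_{s→0} s·G(s) = K / (5·8·15) = (1/600)·K.
e_ss = 3/K_v = 7.2 ⇒ K_v = 5/12 ⇒ K = (5/12)/(1/600) = 250.

250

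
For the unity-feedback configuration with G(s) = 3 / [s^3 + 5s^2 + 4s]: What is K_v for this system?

The denominator has no term below 4s — 1 pole at s=0, type 1.
K_v = lim_{s→0} s·G(s) = 3 / 4 = 0.75.

0.75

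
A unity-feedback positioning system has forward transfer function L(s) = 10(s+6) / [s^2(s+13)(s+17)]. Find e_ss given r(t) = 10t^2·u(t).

221/3

Two free integrators in L(s): this is a type 2 system.
K_a = lim_{s→0} s^2·L(s) = 10·6 / (13·17) = 60/221.
r(t) = 10t^2 gives R(s) = 20/s^3.
e_ss = 20/K_a = 20/(60/221) = 221/3.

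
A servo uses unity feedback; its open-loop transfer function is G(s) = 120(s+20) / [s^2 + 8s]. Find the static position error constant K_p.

infinity

K_p = lim_{s→0} G(s); with 1 pole at the origin the limit diverges, so K_p = ∞.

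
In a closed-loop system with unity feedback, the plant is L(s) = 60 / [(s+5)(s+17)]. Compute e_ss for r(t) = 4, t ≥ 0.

68/29

L(s) has no factors of s in the denominator, so the system is type 0.
K_p = lim_{s→0} L(s) = 60 / (5·17) = 12/17.
e_ss = 4/(1 + K_p) = 4/(29/17) = 68/29.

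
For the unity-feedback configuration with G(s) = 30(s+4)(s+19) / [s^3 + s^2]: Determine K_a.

Factoring s^2 from the denominator leaves a polynomial with constant term 1, so the system is type 2.
K_a = lim_{s→0} s^2·G(s) = 30·4·19 / 1 = 2280.

2280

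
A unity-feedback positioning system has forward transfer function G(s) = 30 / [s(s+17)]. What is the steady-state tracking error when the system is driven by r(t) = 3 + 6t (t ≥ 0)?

3.4

The open loop has one pole at the origin → type 1 system. Taking each input component in turn:
  • 3: tracked with zero error.
  • 6t: e_ss = 6/K_v with K_v=30/17 → 3.4.
Total e_ss = 3.4.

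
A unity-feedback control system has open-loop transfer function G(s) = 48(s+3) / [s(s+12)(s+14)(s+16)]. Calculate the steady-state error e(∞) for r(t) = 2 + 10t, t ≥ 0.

System type = 1 (one pole at s=0). Treating each term separately:
  • 2: tracked with zero error.
  • 10t: e_ss = 10/K_v with K_v=3/56 → 560/3.
Total e_ss = 560/3.

560/3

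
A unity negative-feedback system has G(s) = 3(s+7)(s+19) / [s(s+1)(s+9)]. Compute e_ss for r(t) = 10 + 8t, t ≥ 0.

24/133

One free integrator in G(s): this is a type 1 system. By superposition:
  • 10: tracked with zero error.
  • 8t: e_ss = 8/K_v with K_v=133/3 → 24/133.
Total e_ss = 24/133.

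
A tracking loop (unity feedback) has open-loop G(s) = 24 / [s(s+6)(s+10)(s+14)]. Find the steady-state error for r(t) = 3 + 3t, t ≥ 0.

G(s) has one factor of s in the denominator, so the system is type 1. By superposition:
  • 3: tracked with zero error.
  • 3t: e_ss = 3/K_v with K_v=1/35 → 105.
Total e_ss = 105.

105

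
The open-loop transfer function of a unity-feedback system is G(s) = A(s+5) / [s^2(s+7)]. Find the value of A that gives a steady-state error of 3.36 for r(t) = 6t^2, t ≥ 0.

The open loop has two poles at the origin → type 2 system.
K_a = lim_{s→0} s^2·G(s) = A·5 / (7) = (5/7)·A.
e_ss = 12/K_a = 3.36 ⇒ K_a = 25/7 ⇒ A = (25/7)/(5/7) = 5.

5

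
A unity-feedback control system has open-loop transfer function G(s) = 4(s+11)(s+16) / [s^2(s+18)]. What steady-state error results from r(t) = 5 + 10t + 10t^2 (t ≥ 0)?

45/88

System type = 2 (two poles at s=0). Treating each term separately:
  • 5: tracked with zero error.
  • 10t: tracked with zero error.
  • 10t^2: e_ss = 20/K_a with K_a=352/9 → 45/88.
Total e_ss = 45/88.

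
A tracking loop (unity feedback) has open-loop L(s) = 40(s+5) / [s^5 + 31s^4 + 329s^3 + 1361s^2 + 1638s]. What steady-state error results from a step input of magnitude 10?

Lowest-order denominator term is 1638s, so the open loop has 1 pole at the origin → type 1 system.
K_p = ∞ for a type-1 system; e_ss to a step is zero.

0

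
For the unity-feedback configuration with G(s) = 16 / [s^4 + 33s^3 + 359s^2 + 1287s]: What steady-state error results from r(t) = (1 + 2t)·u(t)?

160.875

The denominator has no term below 1287s — 1 pole at s=0, type 1. Treating each term separately:
  • 1: tracked with zero error.
  • 2t: e_ss = 2/K_v with K_v=16/1287 → 160.875.
Total e_ss = 160.875.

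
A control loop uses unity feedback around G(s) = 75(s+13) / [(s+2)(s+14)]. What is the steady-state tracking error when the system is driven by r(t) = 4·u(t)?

112/1003

The open loop has no poles at the origin → type 0 system.
K_p = lim_{s→0} G(s) = 75·13 / (2·14) = 975/28.
e_ss = 4/(1 + K_p) = 4/(1003/28) = 112/1003.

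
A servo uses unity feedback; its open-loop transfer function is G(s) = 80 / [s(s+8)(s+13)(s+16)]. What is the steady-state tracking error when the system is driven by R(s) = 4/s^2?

System type = 1 (one pole at s=0).
K_v = lim_{s→0} s·G(s) = 80 / (8·13·16) = 5/104.
e_ss = 4/K_v = 4/(5/104) = 83.2.

83.2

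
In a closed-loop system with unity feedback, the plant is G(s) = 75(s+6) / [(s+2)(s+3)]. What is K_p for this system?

75

The open loop has no poles at the origin → type 0 system.
K_p = lim_{s→0} G(s) = 75·6 / (2·3) = 75.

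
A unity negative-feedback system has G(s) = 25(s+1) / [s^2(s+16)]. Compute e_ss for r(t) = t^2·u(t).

1.28

Two free integrators in G(s): this is a type 2 system.
K_a = lim_{s→0} s^2·G(s) = 25·1 / (16) = 1.5625.
r(t) = t^2 gives R(s) = 2/s^3.
e_ss = 2/K_a = 2/1.5625 = 1.28.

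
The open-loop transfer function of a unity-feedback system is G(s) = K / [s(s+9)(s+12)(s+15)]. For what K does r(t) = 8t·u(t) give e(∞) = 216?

The open loop has one pole at the origin → type 1 system.
K_v = lim_{s→0} s·G(s) = K / (9·12·15) = (1/1620)·K.
e_ss = 8/K_v = 216 ⇒ K_v = 1/27 ⇒ K = (1/27)/(1/1620) = 60.

60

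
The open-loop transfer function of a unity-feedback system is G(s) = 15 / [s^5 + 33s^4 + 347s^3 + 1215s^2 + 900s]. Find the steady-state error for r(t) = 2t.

120

The denominator has no term below 900s — 1 pole at s=0, type 1.
K_v = lim_{s→0} s·G(s) = 15 / 900 = 1/60.
e_ss = 2/K_v = 2/(1/60) = 120.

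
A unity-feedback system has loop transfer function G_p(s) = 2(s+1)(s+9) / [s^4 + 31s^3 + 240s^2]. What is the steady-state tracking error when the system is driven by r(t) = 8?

0

Lowest-order denominator term is 240s^2, so the open loop has 2 poles at the origin → type 2 system.
A type-2 system has K_p = ∞, so it tracks a step input with zero steady-state error.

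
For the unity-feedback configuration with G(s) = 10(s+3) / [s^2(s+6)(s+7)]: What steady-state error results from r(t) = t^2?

2.8

G(s) has two factors of s in the denominator, so the system is type 2.
K_a = lim_{s→0} s^2·G(s) = 10·3 / (6·7) = 5/7.
r(t) = t^2 gives R(s) = 2/s^3.
e_ss = 2/K_a = 2/(5/7) = 2.8.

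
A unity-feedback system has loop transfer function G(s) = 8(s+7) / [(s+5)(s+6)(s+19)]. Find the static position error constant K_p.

28/285

G(s) has no factors of s in the denominator, so the system is type 0.
K_p = lim_{s→0} G(s) = 8·7 / (5·6·19) = 28/285.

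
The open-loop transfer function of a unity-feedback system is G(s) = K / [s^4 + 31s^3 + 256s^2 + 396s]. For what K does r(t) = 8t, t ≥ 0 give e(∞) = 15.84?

The denominator has no term below 396s — 1 pole at s=0, type 1.
K_v = lim_{s→0} s·G(s) = K / 396 = (1/396)·K.
e_ss = 8/K_v = 15.84 ⇒ K_v = 50/99 ⇒ K = (50/99)/(1/396) = 200.

200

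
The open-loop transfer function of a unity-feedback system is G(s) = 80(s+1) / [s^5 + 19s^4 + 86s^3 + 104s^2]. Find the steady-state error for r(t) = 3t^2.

Lowest-order denominator term is 104s^2, so the open loop has 2 poles at the origin → type 2 system.
K_a = lim_{s→0} s^2·G(s) = 80·1 / 104 = 10/13.
r(t) = 3t^2 gives R(s) = 6/s^3.
e_ss = 6/K_a = 6/(10/13) = 7.8.

7.8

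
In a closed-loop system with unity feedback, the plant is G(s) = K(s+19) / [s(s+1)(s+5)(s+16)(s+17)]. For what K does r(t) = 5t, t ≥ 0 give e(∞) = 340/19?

20

System type = 1 (one pole at s=0).
K_v = lim_{s→0} s·G(s) = K·19 / (1·5·16·17) = (19/1360)·K.
e_ss = 5/K_v = 340/19 ⇒ K_v = 19/68 ⇒ K = (19/68)/(19/1360) = 20.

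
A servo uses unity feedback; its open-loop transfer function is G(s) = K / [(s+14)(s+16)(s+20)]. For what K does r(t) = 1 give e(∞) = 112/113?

System type = 0 (no poles at s=0).
K_p = lim_{s→0} G(s) = K / (14·16·20) = (1/4480)·K.
e_ss = 1/(1 + K_p) = 112/113 ⇒ 1 + (1/4480)·K = 113/112 ⇒ K = 40.

40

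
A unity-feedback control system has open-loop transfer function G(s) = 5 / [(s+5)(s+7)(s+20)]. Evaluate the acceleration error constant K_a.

0

No free integrators in G(s): this is a type 0 system.
K_a = lim_{s→0} s^2·G(s) = 0 (the extra factor of s kills the finite limit).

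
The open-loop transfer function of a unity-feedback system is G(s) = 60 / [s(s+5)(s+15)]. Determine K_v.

The open loop has one pole at the origin → type 1 system.
K_v = lim_{s→0} s·G(s) = 60 / (5·15) = 0.8.

0.8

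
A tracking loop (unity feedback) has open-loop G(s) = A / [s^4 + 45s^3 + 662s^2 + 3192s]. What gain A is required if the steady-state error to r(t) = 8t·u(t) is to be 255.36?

100

The denominator has no term below 3192s — 1 pole at s=0, type 1.
K_v = lim_{s→0} s·G(s) = A / 3192 = (1/3192)·A.
e_ss = 8/K_v = 255.36 ⇒ K_v = 25/798 ⇒ A = (25/798)/(1/3192) = 100.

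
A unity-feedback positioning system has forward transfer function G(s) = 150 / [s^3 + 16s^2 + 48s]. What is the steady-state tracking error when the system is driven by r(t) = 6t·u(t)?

1.92

The denominator has no term below 48s — 1 pole at s=0, type 1.
K_v = lim_{s→0} s·G(s) = 150 / 48 = 3.125.
e_ss = 6/K_v = 6/3.125 = 1.92.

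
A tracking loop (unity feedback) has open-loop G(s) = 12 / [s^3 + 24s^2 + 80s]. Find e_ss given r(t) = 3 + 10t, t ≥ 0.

Lowest-order denominator term is 80s, so the open loop has 1 pole at the origin → type 1 system. Treating each term separately:
  • 3: tracked with zero error.
  • 10t: e_ss = 10/K_v with K_v=0.15 → 200/3.
Total e_ss = 200/3.

200/3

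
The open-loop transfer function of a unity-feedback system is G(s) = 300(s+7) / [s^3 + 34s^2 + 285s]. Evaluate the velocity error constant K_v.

140/19

Lowest-order denominator term is 285s, so the open loop has 1 pole at the origin → type 1 system.
K_v = lim_{s→0} s·G(s) = 300·7 / 285 = 140/19.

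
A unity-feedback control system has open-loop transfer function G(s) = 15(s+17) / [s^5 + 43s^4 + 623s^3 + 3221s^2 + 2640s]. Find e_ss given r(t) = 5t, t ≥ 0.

Factoring s from the denominator leaves a polynomial with constant term 2640, so the system is type 1.
K_v = lim_{s→0} s·G(s) = 15·17 / 2640 = 17/176.
e_ss = 5/K_v = 5/(17/176) = 880/17.

880/17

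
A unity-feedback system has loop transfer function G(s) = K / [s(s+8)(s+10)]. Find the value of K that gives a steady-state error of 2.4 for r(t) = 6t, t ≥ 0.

200

System type = 1 (one pole at s=0).
K_v = lim_{s→0} s·G(s) = K / (8·10) = 0.0125·K.
e_ss = 6/K_v = 2.4 ⇒ K_v = 2.5 ⇒ K = 2.5/0.0125 = 200.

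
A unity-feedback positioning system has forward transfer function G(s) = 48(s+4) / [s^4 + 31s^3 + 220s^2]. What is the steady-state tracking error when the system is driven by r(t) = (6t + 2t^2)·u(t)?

55/12

Lowest-order denominator term is 220s^2, so the open loop has 2 poles at the origin → type 2 system. By superposition:
  • 6t: tracked with zero error.
  • 2t^2: e_ss = 4/K_a with K_a=48/55 → 55/12.
Total e_ss = 55/12.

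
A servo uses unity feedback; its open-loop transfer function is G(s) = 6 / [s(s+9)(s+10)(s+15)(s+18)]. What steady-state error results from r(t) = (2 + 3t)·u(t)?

12150

One free integrator in G(s): this is a type 1 system. By superposition:
  • 2: tracked with zero error.
  • 3t: e_ss = 3/K_v with K_v=1/4050 → 12150.
Total e_ss = 12150.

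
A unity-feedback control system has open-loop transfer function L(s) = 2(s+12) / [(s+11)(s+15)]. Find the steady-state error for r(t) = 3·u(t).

55/21

The open loop has no poles at the origin → type 0 system.
K_p = lim_{s→0} L(s) = 2·12 / (11·15) = 8/55.
e_ss = 3/(1 + K_p) = 3/(63/55) = 55/21.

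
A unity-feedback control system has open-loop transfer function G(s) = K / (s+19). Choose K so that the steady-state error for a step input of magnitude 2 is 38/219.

200

G(s) has no factors of s in the denominator, so the system is type 0.
K_p = lim_{s→0} G(s) = K / (19) = (1/19)·K.
e_ss = 2/(1 + K_p) = 38/219 ⇒ 1 + (1/19)·K = 219/19 ⇒ K = 200.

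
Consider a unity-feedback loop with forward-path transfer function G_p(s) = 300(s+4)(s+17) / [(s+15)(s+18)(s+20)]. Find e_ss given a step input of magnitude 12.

108/43

No free integrators in G_p(s): this is a type 0 system.
K_p = lim_{s→0} G_p(s) = 300·4·17 / (15·18·20) = 34/9.
e_ss = 12/(1 + K_p) = 12/(43/9) = 108/43.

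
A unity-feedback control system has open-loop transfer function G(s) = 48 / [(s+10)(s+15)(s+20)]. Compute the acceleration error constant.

G(s) has no factors of s in the denominator, so the system is type 0.
K_a = lim_{s→0} s^2·G(s) = 0 (the extra factor of s kills the finite limit).

0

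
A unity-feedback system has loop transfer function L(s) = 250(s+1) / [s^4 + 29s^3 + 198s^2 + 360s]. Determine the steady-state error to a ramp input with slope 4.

Lowest-order denominator term is 360s, so the open loop has 1 pole at the origin → type 1 system.
K_v = lim_{s→0} s·L(s) = 250·1 / 360 = 25/36.
e_ss = 4/K_v = 4/(25/36) = 5.76.

5.76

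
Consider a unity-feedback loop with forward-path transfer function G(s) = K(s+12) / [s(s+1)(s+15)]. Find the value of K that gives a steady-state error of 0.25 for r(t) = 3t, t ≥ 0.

One free integrator in G(s): this is a type 1 system.
K_v = lim_{s→0} s·G(s) = K·12 / (1·15) = 0.8·K.
e_ss = 3/K_v = 0.25 ⇒ K_v = 12 ⇒ K = 12/0.8 = 15.

15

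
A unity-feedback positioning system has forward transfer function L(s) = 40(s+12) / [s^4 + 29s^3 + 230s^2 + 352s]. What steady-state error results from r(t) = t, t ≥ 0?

Factoring s from the denominator leaves a polynomial with constant term 352, so the system is type 1.
K_v = lim_{s→0} s·L(s) = 40·12 / 352 = 15/11.
e_ss = 1/K_v = 1/(15/11) = 11/15.

11/15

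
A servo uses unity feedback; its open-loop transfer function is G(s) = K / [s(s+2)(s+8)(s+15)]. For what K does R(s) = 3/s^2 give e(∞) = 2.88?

250

The open loop has one pole at the origin → type 1 system.
K_v = lim_{s→0} s·G(s) = K / (2·8·15) = (1/240)·K.
e_ss = 3/K_v = 2.88 ⇒ K_v = 25/24 ⇒ K = (25/24)/(1/240) = 250.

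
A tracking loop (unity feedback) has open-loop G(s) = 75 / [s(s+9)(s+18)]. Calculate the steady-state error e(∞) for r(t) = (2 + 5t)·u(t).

10.8

System type = 1 (one pole at s=0). Treating each term separately:
  • 2: tracked with zero error.
  • 5t: e_ss = 5/K_v with K_v=25/54 → 10.8.
Total e_ss = 10.8.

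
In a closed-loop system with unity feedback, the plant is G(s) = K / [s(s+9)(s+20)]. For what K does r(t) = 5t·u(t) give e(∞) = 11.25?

The open loop has one pole at the origin → type 1 system.
K_v = lim_{s→0} s·G(s) = K / (9·20) = (1/180)·K.
e_ss = 5/K_v = 11.25 ⇒ K_v = 4/9 ⇒ K = (4/9)/(1/180) = 80.

80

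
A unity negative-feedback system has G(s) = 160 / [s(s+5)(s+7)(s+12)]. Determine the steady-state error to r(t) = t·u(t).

G(s) has one factor of s in the denominator, so the system is type 1.
K_v = lim_{s→0} s·G(s) = 160 / (5·7·12) = 8/21.
e_ss = 1/K_v = 1/(8/21) = 2.625.

2.625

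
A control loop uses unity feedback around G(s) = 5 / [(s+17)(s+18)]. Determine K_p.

No free integrators in G(s): this is a type 0 system.
K_p = lim_{s→0} G(s) = 5 / (17·18) = 5/306.

5/306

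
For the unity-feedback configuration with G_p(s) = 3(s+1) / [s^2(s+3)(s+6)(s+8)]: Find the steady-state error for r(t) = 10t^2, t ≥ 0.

960

The open loop has two poles at the origin → type 2 system.
K_a = lim_{s→0} s^2·G_p(s) = 3·1 / (3·6·8) = 1/48.
r(t) = 10t^2 gives R(s) = 20/s^3.
e_ss = 20/K_a = 20/(1/48) = 960.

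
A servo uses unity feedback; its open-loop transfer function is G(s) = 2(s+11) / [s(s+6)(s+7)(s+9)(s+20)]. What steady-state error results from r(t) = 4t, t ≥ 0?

15120/11

G(s) has one factor of s in the denominator, so the system is type 1.
K_v = lim_{s→0} s·G(s) = 2·11 / (6·7·9·20) = 11/3780.
e_ss = 4/K_v = 4/(11/3780) = 15120/11.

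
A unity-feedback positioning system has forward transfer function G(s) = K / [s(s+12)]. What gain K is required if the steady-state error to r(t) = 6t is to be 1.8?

40

System type = 1 (one pole at s=0).
K_v = lim_{s→0} s·G(s) = K / (12) = (1/12)·K.
e_ss = 6/K_v = 1.8 ⇒ K_v = 10/3 ⇒ K = (10/3)/(1/12) = 40.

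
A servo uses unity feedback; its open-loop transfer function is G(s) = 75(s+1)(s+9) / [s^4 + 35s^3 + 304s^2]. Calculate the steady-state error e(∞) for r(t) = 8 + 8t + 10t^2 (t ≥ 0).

1216/135

Lowest-order denominator term is 304s^2, so the open loop has 2 poles at the origin → type 2 system. Treating each term separately:
  • 8: tracked with zero error.
  • 8t: tracked with zero error.
  • 10t^2: e_ss = 20/K_a with K_a=675/304 → 1216/135.
Total e_ss = 1216/135.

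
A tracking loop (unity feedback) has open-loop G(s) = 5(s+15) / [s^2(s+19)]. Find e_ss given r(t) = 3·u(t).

0

The open loop has two poles at the origin → type 2 system.
K_p = ∞ for a type-2 system; e_ss to a step is zero.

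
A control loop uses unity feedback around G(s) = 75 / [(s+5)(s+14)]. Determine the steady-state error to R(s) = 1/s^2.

G(s) has no factors of s in the denominator, so the system is type 0.
For a type-0 system K_v = 0, so e_ss to a ramp input is unbounded.

infinity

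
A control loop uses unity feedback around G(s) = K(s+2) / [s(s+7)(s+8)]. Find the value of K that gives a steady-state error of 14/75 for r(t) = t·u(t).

The open loop has one pole at the origin → type 1 system.
K_v = lim_{s→0} s·G(s) = K·2 / (7·8) = (1/28)·K.
e_ss = 1/K_v = 14/75 ⇒ K_v = 75/14 ⇒ K = (75/14)/(1/28) = 150.

150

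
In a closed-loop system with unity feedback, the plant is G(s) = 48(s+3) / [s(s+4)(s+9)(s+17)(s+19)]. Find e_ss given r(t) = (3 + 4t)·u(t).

System type = 1 (one pole at s=0). Treating each term separately:
  • 3: tracked with zero error.
  • 4t: e_ss = 4/K_v with K_v=4/323 → 323.
Total e_ss = 323.

323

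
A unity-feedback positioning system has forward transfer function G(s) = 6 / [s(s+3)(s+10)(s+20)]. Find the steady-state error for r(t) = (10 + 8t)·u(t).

One free integrator in G(s): this is a type 1 system. By superposition:
  • 10: tracked with zero error.
  • 8t: e_ss = 8/K_v with K_v=0.01 → 800.
Total e_ss = 800.

800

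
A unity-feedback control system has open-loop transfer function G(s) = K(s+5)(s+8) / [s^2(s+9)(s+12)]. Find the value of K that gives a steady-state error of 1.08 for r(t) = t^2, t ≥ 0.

Two free integrators in G(s): this is a type 2 system.
K_a = lim_{s→0} s^2·G(s) = K·5·8 / (9·12) = (10/27)·K.
e_ss = 2/K_a = 1.08 ⇒ K_a = 50/27 ⇒ K = (50/27)/(10/27) = 5.

5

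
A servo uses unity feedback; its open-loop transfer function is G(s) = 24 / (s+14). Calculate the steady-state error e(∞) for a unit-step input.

7/19

No free integrators in G(s): this is a type 0 system.
K_p = lim_{s→0} G(s) = 24 / (14) = 12/7.
e_ss = 1/(1 + K_p) = 1/(19/7) = 7/19.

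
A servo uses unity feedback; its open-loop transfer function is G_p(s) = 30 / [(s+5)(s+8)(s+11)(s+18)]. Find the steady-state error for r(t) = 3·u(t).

792/265

G_p(s) has no factors of s in the denominator, so the system is type 0.
K_p = lim_{s→0} G_p(s) = 30 / (5·8·11·18) = 1/264.
e_ss = 3/(1 + K_p) = 3/(265/264) = 792/265.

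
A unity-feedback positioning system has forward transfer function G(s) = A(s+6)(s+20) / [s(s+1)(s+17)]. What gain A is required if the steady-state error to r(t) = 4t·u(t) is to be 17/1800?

60

System type = 1 (one pole at s=0).
K_v = lim_{s→0} s·G(s) = A·6·20 / (1·17) = (120/17)·A.
e_ss = 4/K_v = 17/1800 ⇒ K_v = 7200/17 ⇒ A = (7200/17)/(120/17) = 60.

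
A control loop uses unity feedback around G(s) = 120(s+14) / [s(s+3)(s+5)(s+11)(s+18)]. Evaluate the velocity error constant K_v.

G(s) has one factor of s in the denominator, so the system is type 1.
K_v = lim_{s→0} s·G(s) = 120·14 / (3·5·11·18) = 56/99.

56/99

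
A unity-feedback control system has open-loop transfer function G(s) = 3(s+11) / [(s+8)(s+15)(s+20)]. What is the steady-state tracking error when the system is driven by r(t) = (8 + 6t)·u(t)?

System type = 0 (no poles at s=0). Treating each term separately:
  • 8: e_ss = 8/(1+K_p) with K_p=11/800 → 6400/811.
  • 6t: a type-0 system cannot track it, e_ss → ∞.
The unbounded component dominates.

infinity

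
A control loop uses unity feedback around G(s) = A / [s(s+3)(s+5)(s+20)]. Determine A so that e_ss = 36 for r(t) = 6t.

One free integrator in G(s): this is a type 1 system.
K_v = lim_{s→0} s·G(s) = A / (3·5·20) = (1/300)·A.
e_ss = 6/K_v = 36 ⇒ K_v = 1/6 ⇒ A = (1/6)/(1/300) = 50.

50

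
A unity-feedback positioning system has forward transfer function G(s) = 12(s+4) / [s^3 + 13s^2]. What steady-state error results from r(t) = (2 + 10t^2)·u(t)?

65/12

Factoring s^2 from the denominator leaves a polynomial with constant term 13, so the system is type 2. Taking each input component in turn:
  • 2: tracked with zero error.
  • 10t^2: e_ss = 20/K_a with K_a=48/13 → 65/12.
Total e_ss = 65/12.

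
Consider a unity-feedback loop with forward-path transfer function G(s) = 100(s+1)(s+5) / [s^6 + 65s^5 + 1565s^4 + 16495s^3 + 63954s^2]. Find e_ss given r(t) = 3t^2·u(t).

767.448

The denominator has no term below 63954s^2 — 2 poles at s=0, type 2.
K_a = lim_{s→0} s^2·G(s) = 100·1·5 / 63954 = 250/31977.
r(t) = 3t^2 gives R(s) = 6/s^3.
e_ss = 6/K_a = 6/(250/31977) = 767.448.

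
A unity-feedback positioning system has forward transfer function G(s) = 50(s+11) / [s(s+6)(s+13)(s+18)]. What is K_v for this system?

The open loop has one pole at the origin → type 1 system.
K_v = lim_{s→0} s·G(s) = 50·11 / (6·13·18) = 275/702.

275/702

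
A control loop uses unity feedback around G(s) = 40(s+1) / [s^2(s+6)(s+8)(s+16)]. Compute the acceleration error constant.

Two free integrators in G(s): this is a type 2 system.
K_a = lim_{s→0} s^2·G(s) = 40·1 / (6·8·16) = 5/96.

5/96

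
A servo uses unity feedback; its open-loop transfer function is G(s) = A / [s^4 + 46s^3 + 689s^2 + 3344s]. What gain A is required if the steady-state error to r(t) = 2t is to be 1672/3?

Lowest-order denominator term is 3344s, so the open loop has 1 pole at the origin → type 1 system.
K_v = lim_{s→0} s·G(s) = A / 3344 = (1/3344)·A.
e_ss = 2/K_v = 1672/3 ⇒ K_v = 3/836 ⇒ A = (3/836)/(1/3344) = 12.

12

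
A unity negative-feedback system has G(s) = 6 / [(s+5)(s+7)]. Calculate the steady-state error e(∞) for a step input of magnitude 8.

280/41

G(s) has no factors of s in the denominator, so the system is type 0.
K_p = lim_{s→0} G(s) = 6 / (5·7) = 6/35.
e_ss = 8/(1 + K_p) = 8/(41/35) = 280/41.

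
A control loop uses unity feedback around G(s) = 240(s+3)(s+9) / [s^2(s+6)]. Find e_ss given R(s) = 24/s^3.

G(s) has two factors of s in the denominator, so the system is type 2.
K_a = lim_{s→0} s^2·G(s) = 240·3·9 / (6) = 1080.
r(t) = 12t^2 gives R(s) = 24/s^3.
e_ss = 24/K_a = 24/1080 = 1/45.

1/45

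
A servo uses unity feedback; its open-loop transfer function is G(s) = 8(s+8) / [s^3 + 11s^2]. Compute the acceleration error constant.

64/11

The denominator has no term below 11s^2 — 2 poles at s=0, type 2.
K_a = lim_{s→0} s^2·G(s) = 8·8 / 11 = 64/11.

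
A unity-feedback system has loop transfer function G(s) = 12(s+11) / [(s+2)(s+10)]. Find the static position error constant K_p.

6.6

G(s) has no factors of s in the denominator, so the system is type 0.
K_p = lim_{s→0} G(s) = 12·11 / (2·10) = 6.6.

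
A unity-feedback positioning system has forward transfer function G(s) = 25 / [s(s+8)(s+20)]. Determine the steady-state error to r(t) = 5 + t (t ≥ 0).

System type = 1 (one pole at s=0). By superposition:
  • 5: tracked with zero error.
  • t: e_ss = 1/K_v with K_v=5/32 → 6.4.
Total e_ss = 6.4.

6.4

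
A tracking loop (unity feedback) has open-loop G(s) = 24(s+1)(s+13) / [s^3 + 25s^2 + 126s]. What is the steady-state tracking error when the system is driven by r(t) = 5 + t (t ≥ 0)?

21/52

Lowest-order denominator term is 126s, so the open loop has 1 pole at the origin → type 1 system. Treating each term separately:
  • 5: tracked with zero error.
  • t: e_ss = 1/K_v with K_v=52/21 → 21/52.
Total e_ss = 21/52.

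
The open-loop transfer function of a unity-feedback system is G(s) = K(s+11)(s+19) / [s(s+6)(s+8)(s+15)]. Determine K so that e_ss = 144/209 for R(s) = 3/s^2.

G(s) has one factor of s in the denominator, so the system is type 1.
K_v = lim_{s→0} s·G(s) = K·11·19 / (6·8·15) = (209/720)·K.
e_ss = 3/K_v = 144/209 ⇒ K_v = 209/48 ⇒ K = (209/48)/(209/720) = 15.

15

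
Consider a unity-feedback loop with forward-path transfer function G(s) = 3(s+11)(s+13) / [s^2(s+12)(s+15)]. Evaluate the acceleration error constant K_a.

System type = 2 (two poles at s=0).
K_a = lim_{s→0} s^2·G(s) = 3·11·13 / (12·15) = 143/60.

143/60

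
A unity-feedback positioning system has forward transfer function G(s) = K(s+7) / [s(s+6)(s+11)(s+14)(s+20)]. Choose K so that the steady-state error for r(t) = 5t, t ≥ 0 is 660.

20

One free integrator in G(s): this is a type 1 system.
K_v = lim_{s→0} s·G(s) = K·7 / (6·11·14·20) = (1/2640)·K.
e_ss = 5/K_v = 660 ⇒ K_v = 1/132 ⇒ K = (1/132)/(1/2640) = 20.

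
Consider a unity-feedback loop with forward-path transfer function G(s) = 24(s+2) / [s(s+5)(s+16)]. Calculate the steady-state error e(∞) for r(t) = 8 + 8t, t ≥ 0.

40/3

The open loop has one pole at the origin → type 1 system. By superposition:
  • 8: tracked with zero error.
  • 8t: e_ss = 8/K_v with K_v=0.6 → 40/3.
Total e_ss = 40/3.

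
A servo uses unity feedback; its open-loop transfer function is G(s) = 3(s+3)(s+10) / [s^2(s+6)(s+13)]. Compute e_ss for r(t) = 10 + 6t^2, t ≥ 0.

10.4

G(s) has two factors of s in the denominator, so the system is type 2. Treating each term separately:
  • 10: tracked with zero error.
  • 6t^2: e_ss = 12/K_a with K_a=15/13 → 10.4.
Total e_ss = 10.4.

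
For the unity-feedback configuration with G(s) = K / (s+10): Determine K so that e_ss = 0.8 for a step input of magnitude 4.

40

G(s) has no factors of s in the denominator, so the system is type 0.
K_p = lim_{s→0} G(s) = K / (10) = 0.1·K.
e_ss = 4/(1 + K_p) = 0.8 ⇒ 1 + 0.1·K = 5 ⇒ K = 40.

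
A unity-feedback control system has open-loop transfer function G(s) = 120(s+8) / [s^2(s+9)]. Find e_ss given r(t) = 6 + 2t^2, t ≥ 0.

System type = 2 (two poles at s=0). Taking each input component in turn:
  • 6: tracked with zero error.
  • 2t^2: e_ss = 4/K_a with K_a=320/3 → 0.0375.
Total e_ss = 0.0375.

0.0375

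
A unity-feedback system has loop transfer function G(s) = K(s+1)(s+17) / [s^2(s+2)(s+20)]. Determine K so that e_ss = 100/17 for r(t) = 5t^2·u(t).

System type = 2 (two poles at s=0).
K_a = lim_{s→0} s^2·G(s) = K·1·17 / (2·20) = 0.425·K.
e_ss = 10/K_a = 100/17 ⇒ K_a = 1.7 ⇒ K = 1.7/0.425 = 4.

4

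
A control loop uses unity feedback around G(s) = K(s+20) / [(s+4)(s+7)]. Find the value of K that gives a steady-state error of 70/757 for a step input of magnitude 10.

150

The open loop has no poles at the origin → type 0 system.
K_p = lim_{s→0} G(s) = K·20 / (4·7) = (5/7)·K.
e_ss = 10/(1 + K_p) = 70/757 ⇒ 1 + (5/7)·K = 757/7 ⇒ K = 150.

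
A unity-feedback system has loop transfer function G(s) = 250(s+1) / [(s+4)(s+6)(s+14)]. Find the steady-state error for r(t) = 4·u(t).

672/293

No free integrators in G(s): this is a type 0 system.
K_p = lim_{s→0} G(s) = 250·1 / (4·6·14) = 125/168.
e_ss = 4/(1 + K_p) = 4/(293/168) = 672/293.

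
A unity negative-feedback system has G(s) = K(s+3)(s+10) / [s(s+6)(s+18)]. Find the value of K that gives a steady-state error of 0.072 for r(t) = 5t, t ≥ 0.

250

The open loop has one pole at the origin → type 1 system.
K_v = lim_{s→0} s·G(s) = K·3·10 / (6·18) = (5/18)·K.
e_ss = 5/K_v = 0.072 ⇒ K_v = 625/9 ⇒ K = (625/9)/(5/18) = 250.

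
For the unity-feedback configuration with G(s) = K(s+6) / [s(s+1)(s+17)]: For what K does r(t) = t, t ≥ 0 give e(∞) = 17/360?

60

System type = 1 (one pole at s=0).
K_v = lim_{s→0} s·G(s) = K·6 / (1·17) = (6/17)·K.
e_ss = 1/K_v = 17/360 ⇒ K_v = 360/17 ⇒ K = (360/17)/(6/17) = 60.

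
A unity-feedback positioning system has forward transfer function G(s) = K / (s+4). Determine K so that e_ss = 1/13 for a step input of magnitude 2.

The open loop has no poles at the origin → type 0 system.
K_p = lim_{s→0} G(s) = K / (4) = 0.25·K.
e_ss = 2/(1 + K_p) = 1/13 ⇒ 1 + 0.25·K = 26 ⇒ K = 100.

100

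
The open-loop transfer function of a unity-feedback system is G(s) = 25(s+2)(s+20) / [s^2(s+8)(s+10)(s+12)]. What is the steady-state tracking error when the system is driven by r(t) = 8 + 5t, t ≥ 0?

0

G(s) has two factors of s in the denominator, so the system is type 2. Treating each term separately:
  • 8: tracked with zero error.
  • 5t: tracked with zero error.
Total e_ss = 0.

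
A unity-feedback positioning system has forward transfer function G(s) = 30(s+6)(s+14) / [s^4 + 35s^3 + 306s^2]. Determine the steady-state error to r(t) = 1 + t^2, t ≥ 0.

17/70

Lowest-order denominator term is 306s^2, so the open loop has 2 poles at the origin → type 2 system. Taking each input component in turn:
  • 1: tracked with zero error.
  • t^2: e_ss = 2/K_a with K_a=140/17 → 17/70.
Total e_ss = 17/70.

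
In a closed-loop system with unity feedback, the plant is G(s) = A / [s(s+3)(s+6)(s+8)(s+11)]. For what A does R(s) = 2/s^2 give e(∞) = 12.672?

250

System type = 1 (one pole at s=0).
K_v = lim_{s→0} s·G(s) = A / (3·6·8·11) = (1/1584)·A.
e_ss = 2/K_v = 12.672 ⇒ K_v = 125/792 ⇒ A = (125/792)/(1/1584) = 250.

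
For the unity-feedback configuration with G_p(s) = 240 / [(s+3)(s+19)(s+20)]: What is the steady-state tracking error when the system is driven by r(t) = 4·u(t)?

The open loop has no poles at the origin → type 0 system.
K_p = lim_{s→0} G_p(s) = 240 / (3·19·20) = 4/19.
e_ss = 4/(1 + K_p) = 4/(23/19) = 76/23.

76/23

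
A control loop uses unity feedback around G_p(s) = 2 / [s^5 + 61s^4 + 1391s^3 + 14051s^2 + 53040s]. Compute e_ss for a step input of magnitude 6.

0

The denominator has no term below 53040s — 1 pole at s=0, type 1.
A type-1 system has K_p = ∞, so it tracks a step input with zero steady-state error.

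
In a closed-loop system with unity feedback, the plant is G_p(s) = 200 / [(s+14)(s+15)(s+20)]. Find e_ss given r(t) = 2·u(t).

System type = 0 (no poles at s=0).
K_p = lim_{s→0} G_p(s) = 200 / (14·15·20) = 1/21.
e_ss = 2/(1 + K_p) = 2/(22/21) = 21/11.

21/11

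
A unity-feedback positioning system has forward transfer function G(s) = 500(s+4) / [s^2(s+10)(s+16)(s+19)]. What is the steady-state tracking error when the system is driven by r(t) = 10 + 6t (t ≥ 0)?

System type = 2 (two poles at s=0). By superposition:
  • 10: tracked with zero error.
  • 6t: tracked with zero error.
Total e_ss = 0.

0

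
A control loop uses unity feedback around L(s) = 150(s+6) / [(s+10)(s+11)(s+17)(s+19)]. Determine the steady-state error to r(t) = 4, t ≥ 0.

14212/3643

System type = 0 (no poles at s=0).
K_p = lim_{s→0} L(s) = 150·6 / (10·11·17·19) = 90/3553.
e_ss = 4/(1 + K_p) = 4/(3643/3553) = 14212/3643.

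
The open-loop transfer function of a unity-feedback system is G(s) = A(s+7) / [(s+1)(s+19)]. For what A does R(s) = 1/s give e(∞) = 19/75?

8

System type = 0 (no poles at s=0).
K_p = lim_{s→0} G(s) = A·7 / (1·19) = (7/19)·A.
e_ss = 1/(1 + K_p) = 19/75 ⇒ 1 + (7/19)·A = 75/19 ⇒ A = 8.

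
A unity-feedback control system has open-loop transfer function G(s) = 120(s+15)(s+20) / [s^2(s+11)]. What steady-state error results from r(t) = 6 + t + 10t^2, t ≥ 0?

The open loop has two poles at the origin → type 2 system. By superposition:
  • 6: tracked with zero error.
  • t: tracked with zero error.
  • 10t^2: e_ss = 20/K_a with K_a=36000/11 → 11/1800.
Total e_ss = 11/1800.

11/1800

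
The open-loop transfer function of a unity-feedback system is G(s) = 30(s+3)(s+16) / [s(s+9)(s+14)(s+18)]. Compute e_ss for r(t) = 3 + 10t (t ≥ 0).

The open loop has one pole at the origin → type 1 system. Taking each input component in turn:
  • 3: tracked with zero error.
  • 10t: e_ss = 10/K_v with K_v=40/63 → 15.75.
Total e_ss = 15.75.

15.75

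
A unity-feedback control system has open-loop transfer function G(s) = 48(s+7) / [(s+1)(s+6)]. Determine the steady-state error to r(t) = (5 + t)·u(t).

infinity

G(s) has no factors of s in the denominator, so the system is type 0. By superposition:
  • 5: e_ss = 5/(1+K_p) with K_p=56 → 5/57.
  • t: a type-0 system cannot track it, e_ss → ∞.
The unbounded component dominates.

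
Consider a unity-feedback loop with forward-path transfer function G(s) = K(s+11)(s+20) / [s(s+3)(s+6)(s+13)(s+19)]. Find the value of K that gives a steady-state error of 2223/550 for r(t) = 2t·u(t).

10

G(s) has one factor of s in the denominator, so the system is type 1.
K_v = lim_{s→0} s·G(s) = K·11·20 / (3·6·13·19) = (110/2223)·K.
e_ss = 2/K_v = 2223/550 ⇒ K_v = 1100/2223 ⇒ K = (1100/2223)/(110/2223) = 10.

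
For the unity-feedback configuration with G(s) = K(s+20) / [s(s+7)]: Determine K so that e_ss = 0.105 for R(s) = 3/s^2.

The open loop has one pole at the origin → type 1 system.
K_v = lim_{s→0} s·G(s) = K·20 / (7) = (20/7)·K.
e_ss = 3/K_v = 0.105 ⇒ K_v = 200/7 ⇒ K = (200/7)/(20/7) = 10.

10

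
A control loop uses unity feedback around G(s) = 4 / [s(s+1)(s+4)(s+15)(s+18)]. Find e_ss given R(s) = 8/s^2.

The open loop has one pole at the origin → type 1 system.
K_v = lim_{s→0} s·G(s) = 4 / (1·4·15·18) = 1/270.
e_ss = 8/K_v = 8/(1/270) = 2160.

2160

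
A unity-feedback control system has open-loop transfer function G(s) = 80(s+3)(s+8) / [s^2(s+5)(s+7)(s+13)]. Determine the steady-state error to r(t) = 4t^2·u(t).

G(s) has two factors of s in the denominator, so the system is type 2.
K_a = lim_{s→0} s^2·G(s) = 80·3·8 / (5·7·13) = 384/91.
r(t) = 4t^2 gives R(s) = 8/s^3.
e_ss = 8/K_a = 8/(384/91) = 91/48.

91/48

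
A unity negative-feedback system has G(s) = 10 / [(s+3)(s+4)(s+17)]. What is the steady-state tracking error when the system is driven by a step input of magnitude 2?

No free integrators in G(s): this is a type 0 system.
K_p = lim_{s→0} G(s) = 10 / (3·4·17) = 5/102.
e_ss = 2/(1 + K_p) = 2/(107/102) = 204/107.

204/107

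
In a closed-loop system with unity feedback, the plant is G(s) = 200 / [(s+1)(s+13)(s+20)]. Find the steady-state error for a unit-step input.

The open loop has no poles at the origin → type 0 system.
K_p = lim_{s→0} G(s) = 200 / (1·13·20) = 10/13.
e_ss = 1/(1 + K_p) = 1/(23/13) = 13/23.

13/23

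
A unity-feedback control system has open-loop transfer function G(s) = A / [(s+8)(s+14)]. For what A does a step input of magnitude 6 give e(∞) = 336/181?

250

The open loop has no poles at the origin → type 0 system.
K_p = lim_{s→0} G(s) = A / (8·14) = (1/112)·A.
e_ss = 6/(1 + K_p) = 336/181 ⇒ 1 + (1/112)·A = 181/56 ⇒ A = 250.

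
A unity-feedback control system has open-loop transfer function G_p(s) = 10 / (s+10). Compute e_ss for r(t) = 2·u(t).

1

The open loop has no poles at the origin → type 0 system.
K_p = lim_{s→0} G_p(s) = 10 / (10) = 1.
e_ss = 2/(1 + K_p) = 2/2 = 1.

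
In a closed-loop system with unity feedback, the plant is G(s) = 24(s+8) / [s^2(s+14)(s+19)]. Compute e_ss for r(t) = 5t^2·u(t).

665/48

System type = 2 (two poles at s=0).
K_a = lim_{s→0} s^2·G(s) = 24·8 / (14·19) = 96/133.
r(t) = 5t^2 gives R(s) = 10/s^3.
e_ss = 10/K_a = 10/(96/133) = 665/48.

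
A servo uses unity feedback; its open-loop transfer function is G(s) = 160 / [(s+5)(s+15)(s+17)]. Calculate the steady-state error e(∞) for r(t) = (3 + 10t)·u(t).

infinity

No free integrators in G(s): this is a type 0 system. By superposition:
  • 3: e_ss = 3/(1+K_p) with K_p=32/255 → 765/287.
  • 10t: a type-0 system cannot track it, e_ss → ∞.
The unbounded component dominates.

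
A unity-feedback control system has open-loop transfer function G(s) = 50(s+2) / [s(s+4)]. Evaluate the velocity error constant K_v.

25

System type = 1 (one pole at s=0).
K_v = lim_{s→0} s·G(s) = 50·2 / (4) = 25.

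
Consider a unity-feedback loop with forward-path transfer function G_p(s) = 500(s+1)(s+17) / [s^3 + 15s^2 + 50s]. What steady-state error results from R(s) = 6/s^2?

The denominator has no term below 50s — 1 pole at s=0, type 1.
K_v = lim_{s→0} s·G_p(s) = 500·1·17 / 50 = 170.
e_ss = 6/K_v = 6/170 = 3/85.

3/85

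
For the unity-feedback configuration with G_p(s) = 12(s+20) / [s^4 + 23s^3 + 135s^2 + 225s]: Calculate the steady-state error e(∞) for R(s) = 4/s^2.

Lowest-order denominator term is 225s, so the open loop has 1 pole at the origin → type 1 system.
K_v = lim_{s→0} s·G_p(s) = 12·20 / 225 = 16/15.
e_ss = 4/K_v = 4/(16/15) = 3.75.

3.75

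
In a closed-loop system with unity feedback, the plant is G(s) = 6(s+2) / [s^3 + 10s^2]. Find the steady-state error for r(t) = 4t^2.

20/3

Lowest-order denominator term is 10s^2, so the open loop has 2 poles at the origin → type 2 system.
K_a = lim_{s→0} s^2·G(s) = 6·2 / 10 = 1.2.
r(t) = 4t^2 gives R(s) = 8/s^3.
e_ss = 8/K_a = 8/1.2 = 20/3.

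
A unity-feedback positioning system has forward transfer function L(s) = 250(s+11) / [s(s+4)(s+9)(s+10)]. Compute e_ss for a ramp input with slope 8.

One free integrator in L(s): this is a type 1 system.
K_v = lim_{s→0} s·L(s) = 250·11 / (4·9·10) = 275/36.
e_ss = 8/K_v = 8/(275/36) = 288/275.

288/275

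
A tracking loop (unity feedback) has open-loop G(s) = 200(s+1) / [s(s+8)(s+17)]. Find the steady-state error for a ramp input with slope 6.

4.08

System type = 1 (one pole at s=0).
K_v = lim_{s→0} s·G(s) = 200·1 / (8·17) = 25/17.
e_ss = 6/K_v = 6/(25/17) = 4.08.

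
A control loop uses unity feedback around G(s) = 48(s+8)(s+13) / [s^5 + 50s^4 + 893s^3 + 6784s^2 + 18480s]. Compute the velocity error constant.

104/385

Lowest-order denominator term is 18480s, so the open loop has 1 pole at the origin → type 1 system.
K_v = lim_{s→0} s·G(s) = 48·8·13 / 18480 = 104/385.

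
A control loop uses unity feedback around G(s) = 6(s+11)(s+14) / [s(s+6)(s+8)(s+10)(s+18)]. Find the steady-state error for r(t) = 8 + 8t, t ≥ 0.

5760/77

System type = 1 (one pole at s=0). Taking each input component in turn:
  • 8: tracked with zero error.
  • 8t: e_ss = 8/K_v with K_v=77/720 → 5760/77.
Total e_ss = 5760/77.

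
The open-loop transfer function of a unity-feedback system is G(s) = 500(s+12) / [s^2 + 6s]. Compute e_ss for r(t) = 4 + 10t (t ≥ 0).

0.01

Lowest-order denominator term is 6s, so the open loop has 1 pole at the origin → type 1 system. Treating each term separately:
  • 4: tracked with zero error.
  • 10t: e_ss = 10/K_v with K_v=1000 → 0.01.
Total e_ss = 0.01.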